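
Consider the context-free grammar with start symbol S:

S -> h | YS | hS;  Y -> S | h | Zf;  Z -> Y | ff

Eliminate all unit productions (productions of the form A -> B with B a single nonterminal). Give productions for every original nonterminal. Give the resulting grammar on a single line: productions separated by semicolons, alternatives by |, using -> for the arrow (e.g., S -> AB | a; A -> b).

S -> h | YS | hS; Y -> h | YS | Zf | hS; Z -> h | YS | Zf | ff | hS

Unit productions: Y->S, Z->Y.
Unit pairs (A ⇒* B via units): (Y,S), (Z,S), (Z,Y).
S: inherits non-unit rules of {S} → YS | h | hS.
Y: inherits non-unit rules of {S, Y} → YS | Zf | h | hS.
Z: inherits non-unit rules of {S, Y, Z} → YS | Zf | ff | h | hS.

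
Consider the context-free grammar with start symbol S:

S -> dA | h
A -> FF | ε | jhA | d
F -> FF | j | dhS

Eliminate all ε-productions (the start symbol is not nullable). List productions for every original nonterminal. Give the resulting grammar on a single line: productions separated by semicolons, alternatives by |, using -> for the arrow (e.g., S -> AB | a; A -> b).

S -> d | h | dA; A -> d | FF | jh | jhA; F -> j | FF | dhS

Nullable set: {A}.
S -> dA: A nullable, giving d | dA.
Drop A -> ε.
A -> jhA: A nullable, giving jh | jhA.
Unchanged (no nullable symbols): S -> h; A -> FF; A -> d; F -> FF; F -> dhS; F -> j.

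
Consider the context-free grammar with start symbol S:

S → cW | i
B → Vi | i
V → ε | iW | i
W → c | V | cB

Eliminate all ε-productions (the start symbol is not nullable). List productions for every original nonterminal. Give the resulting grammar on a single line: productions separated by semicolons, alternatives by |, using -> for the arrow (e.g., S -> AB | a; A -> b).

Nullable set: {V, W}.
S -> cW: W nullable, giving c | cW.
B -> Vi: V nullable, giving Vi | i.
Drop V -> ε.
V -> iW: W nullable, giving i | iW.
W -> V: V nullable, giving V.
Unchanged (no nullable symbols): S -> i; B -> i; V -> i; W -> c; W -> cB.

S -> c | i | cW; B -> i | Vi; V -> i | iW; W -> V | c | cB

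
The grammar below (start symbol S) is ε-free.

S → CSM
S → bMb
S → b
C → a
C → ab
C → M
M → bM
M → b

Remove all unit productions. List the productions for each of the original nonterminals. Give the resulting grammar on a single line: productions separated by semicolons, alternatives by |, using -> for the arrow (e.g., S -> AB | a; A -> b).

S -> b | CSM | bMb; C -> a | b | ab | bM; M -> b | bM

Unit productions: C->M.
Unit pairs (A ⇒* B via units): (C,M).
S: inherits non-unit rules of {S} → CSM | b | bMb.
C: inherits non-unit rules of {C, M} → a | ab | b | bM.
M: inherits non-unit rules of {M} → b | bM.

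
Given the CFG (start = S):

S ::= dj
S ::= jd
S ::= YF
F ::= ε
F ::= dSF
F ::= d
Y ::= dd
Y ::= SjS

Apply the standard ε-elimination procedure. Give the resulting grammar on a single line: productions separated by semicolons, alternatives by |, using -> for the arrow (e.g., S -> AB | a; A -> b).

Nullable set: {F}.
S -> YF: F nullable, giving Y | YF.
Drop F -> ε.
F -> dSF: F nullable, giving dS | dSF.
Unchanged (no nullable symbols): S -> dj; S -> jd; F -> d; Y -> SjS; Y -> dd.

S -> Y | YF | dj | jd; F -> d | dS | dSF; Y -> dd | SjS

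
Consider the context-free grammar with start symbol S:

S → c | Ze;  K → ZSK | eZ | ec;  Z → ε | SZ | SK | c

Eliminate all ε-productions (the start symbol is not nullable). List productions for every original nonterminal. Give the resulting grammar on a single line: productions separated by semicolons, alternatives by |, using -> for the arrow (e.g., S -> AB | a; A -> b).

S -> c | e | Ze; K -> e | SK | eZ | ec | ZSK; Z -> S | c | SK | SZ

Nullable set: {Z}.
S -> Ze: Z nullable, giving Ze | e.
K -> ZSK: Z nullable, giving SK | ZSK.
K -> eZ: Z nullable, giving e | eZ.
Drop Z -> ε.
Z -> SZ: Z nullable, giving S | SZ.
Unchanged (no nullable symbols): S -> c; K -> ec; Z -> SK; Z -> c.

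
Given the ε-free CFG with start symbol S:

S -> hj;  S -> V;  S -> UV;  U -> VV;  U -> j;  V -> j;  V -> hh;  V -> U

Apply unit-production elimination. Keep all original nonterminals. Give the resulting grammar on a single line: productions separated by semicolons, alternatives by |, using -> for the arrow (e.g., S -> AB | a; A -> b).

Unit productions: S->V, V->U.
Unit pairs (A ⇒* B via units): (S,U), (S,V), (V,U).
S: inherits non-unit rules of {S, U, V} → UV | VV | hh | hj | j.
U: inherits non-unit rules of {U} → VV | j.
V: inherits non-unit rules of {U, V} → VV | hh | j.

S -> j | UV | VV | hh | hj; U -> j | VV; V -> j | VV | hh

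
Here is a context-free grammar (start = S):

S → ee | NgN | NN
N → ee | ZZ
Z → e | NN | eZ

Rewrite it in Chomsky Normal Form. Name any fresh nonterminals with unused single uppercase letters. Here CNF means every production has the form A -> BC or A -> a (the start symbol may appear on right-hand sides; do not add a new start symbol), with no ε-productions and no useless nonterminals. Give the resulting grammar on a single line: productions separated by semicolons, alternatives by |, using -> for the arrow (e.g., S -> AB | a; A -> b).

No ε-productions.
No unit productions to eliminate.
TERM: introduce A -> e, B -> g and substitute in every rule of length ≥2.
BIN: S -> NBN becomes S -> NC, C -> BN.

S -> AA | NC | NN; A -> e; B -> g; C -> BN; N -> AA | ZZ; Z -> e | AZ | NN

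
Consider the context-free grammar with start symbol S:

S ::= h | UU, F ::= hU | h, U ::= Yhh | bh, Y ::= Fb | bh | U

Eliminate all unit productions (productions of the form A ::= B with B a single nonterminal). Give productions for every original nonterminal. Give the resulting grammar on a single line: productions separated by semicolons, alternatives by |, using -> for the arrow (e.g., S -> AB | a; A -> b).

S -> h | UU; F -> h | hU; U -> bh | Yhh; Y -> Fb | bh | Yhh

Unit productions: Y->U.
Unit pairs (A ⇒* B via units): (Y,U).
S: inherits non-unit rules of {S} → UU | h.
F: inherits non-unit rules of {F} → h | hU.
U: inherits non-unit rules of {U} → Yhh | bh.
Y: inherits non-unit rules of {U, Y} → Fb | Yhh | bh.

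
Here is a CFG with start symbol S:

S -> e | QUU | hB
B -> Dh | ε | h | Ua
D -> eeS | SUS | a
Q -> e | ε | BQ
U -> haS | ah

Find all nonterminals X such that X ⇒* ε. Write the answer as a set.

Directly nullable (have an ε-rule): {B, Q}.
Not nullable: D, S, U — each has a terminal in every rule's right-hand side or depends on a non-nullable symbol.

{B, Q}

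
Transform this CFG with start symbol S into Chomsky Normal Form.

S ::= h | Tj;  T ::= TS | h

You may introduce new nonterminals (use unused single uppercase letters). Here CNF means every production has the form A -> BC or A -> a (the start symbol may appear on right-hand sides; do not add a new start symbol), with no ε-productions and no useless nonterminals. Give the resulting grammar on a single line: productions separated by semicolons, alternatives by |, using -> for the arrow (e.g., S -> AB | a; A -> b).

S -> h | TA; A -> j; T -> h | TS

No ε-productions.
No unit productions to eliminate.
TERM: introduce A -> j and substitute in every rule of length ≥2.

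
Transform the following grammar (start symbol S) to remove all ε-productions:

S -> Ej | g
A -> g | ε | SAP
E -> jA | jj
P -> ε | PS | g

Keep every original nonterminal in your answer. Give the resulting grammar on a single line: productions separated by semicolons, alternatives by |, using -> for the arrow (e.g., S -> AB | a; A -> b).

Nullable set: {A, P}.
Drop A -> ε.
A -> SAP: A, P nullable, giving S | SA | SAP | SP.
E -> jA: A nullable, giving j | jA.
Drop P -> ε.
P -> PS: P nullable, giving PS | S.
Unchanged (no nullable symbols): S -> Ej; S -> g; A -> g; E -> jj; P -> g.

S -> g | Ej; A -> S | g | SA | SP | SAP; E -> j | jA | jj; P -> S | g | PS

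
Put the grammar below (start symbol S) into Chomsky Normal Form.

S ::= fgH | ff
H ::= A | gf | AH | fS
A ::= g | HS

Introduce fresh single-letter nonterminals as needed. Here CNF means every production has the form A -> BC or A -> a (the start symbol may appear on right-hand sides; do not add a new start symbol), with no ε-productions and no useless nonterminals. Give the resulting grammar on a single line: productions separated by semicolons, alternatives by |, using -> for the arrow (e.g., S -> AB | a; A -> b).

S -> BB | BD; A -> g | HS; B -> f; C -> g; D -> CH; H -> g | AH | BS | CB | HS

No ε-productions.
After unit-elimination: S -> ff | fgH; A -> g | HS; H -> g | AH | HS | fS | gf.
TERM: introduce B -> f, C -> g and substitute in every rule of length ≥2.
BIN: S -> BCH becomes S -> BD, D -> CH.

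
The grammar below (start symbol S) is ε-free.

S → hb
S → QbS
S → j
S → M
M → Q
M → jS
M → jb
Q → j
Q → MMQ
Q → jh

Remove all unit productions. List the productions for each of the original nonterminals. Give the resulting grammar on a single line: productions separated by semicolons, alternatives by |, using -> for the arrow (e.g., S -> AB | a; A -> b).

Unit productions: M->Q, S->M.
Unit pairs (A ⇒* B via units): (M,Q), (S,M), (S,Q).
S: inherits non-unit rules of {M, Q, S} → MMQ | QbS | hb | j | jS | jb | jh.
M: inherits non-unit rules of {M, Q} → MMQ | j | jS | jb | jh.
Q: inherits non-unit rules of {Q} → MMQ | j | jh.

S -> j | hb | jS | jb | jh | MMQ | QbS; M -> j | jS | jb | jh | MMQ; Q -> j | jh | MMQ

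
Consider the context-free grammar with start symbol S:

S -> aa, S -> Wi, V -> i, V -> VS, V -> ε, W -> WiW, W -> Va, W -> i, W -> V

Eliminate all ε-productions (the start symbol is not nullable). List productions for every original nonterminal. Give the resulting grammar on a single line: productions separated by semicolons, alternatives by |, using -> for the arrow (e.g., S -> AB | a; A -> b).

Nullable set: {V, W}.
S -> Wi: W nullable, giving Wi | i.
Drop V -> ε.
V -> VS: V nullable, giving S | VS.
W -> V: V nullable, giving V.
W -> Va: V nullable, giving Va | a.
W -> WiW: W, W nullable, giving Wi | WiW | i | iW.
Unchanged (no nullable symbols): S -> aa; V -> i; W -> i.

S -> i | Wi | aa; V -> S | i | VS; W -> V | a | i | Va | Wi | iW | WiW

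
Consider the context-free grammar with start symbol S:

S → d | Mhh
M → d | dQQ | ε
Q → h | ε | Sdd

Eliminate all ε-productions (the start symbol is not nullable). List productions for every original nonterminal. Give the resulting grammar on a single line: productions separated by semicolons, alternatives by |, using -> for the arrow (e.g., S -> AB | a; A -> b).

Nullable set: {M, Q}.
S -> Mhh: M nullable, giving Mhh | hh.
Drop M -> ε.
M -> dQQ: Q, Q nullable, giving d | dQ | dQQ.
Drop Q -> ε.
Unchanged (no nullable symbols): S -> d; M -> d; Q -> Sdd; Q -> h.

S -> d | hh | Mhh; M -> d | dQ | dQQ; Q -> h | Sdd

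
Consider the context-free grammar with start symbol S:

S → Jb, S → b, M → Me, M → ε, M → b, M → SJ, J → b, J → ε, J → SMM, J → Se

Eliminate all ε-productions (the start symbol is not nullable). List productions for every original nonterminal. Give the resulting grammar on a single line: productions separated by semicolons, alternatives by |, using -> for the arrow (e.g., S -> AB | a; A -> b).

Nullable set: {J, M}.
S -> Jb: J nullable, giving Jb | b.
Drop J -> ε.
J -> SMM: M, M nullable, giving S | SM | SMM.
Drop M -> ε.
M -> Me: M nullable, giving Me | e.
M -> SJ: J nullable, giving S | SJ.
Unchanged (no nullable symbols): S -> b; J -> Se; J -> b; M -> b.

S -> b | Jb; J -> S | b | SM | Se | SMM; M -> S | b | e | Me | SJ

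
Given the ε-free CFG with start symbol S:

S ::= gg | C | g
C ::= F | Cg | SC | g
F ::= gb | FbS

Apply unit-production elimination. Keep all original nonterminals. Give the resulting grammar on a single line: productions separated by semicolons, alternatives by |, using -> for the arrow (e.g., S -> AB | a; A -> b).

Unit productions: C->F, S->C.
Unit pairs (A ⇒* B via units): (C,F), (S,C), (S,F).
S: inherits non-unit rules of {C, F, S} → Cg | FbS | SC | g | gb | gg.
C: inherits non-unit rules of {C, F} → Cg | FbS | SC | g | gb.
F: inherits non-unit rules of {F} → FbS | gb.

S -> g | Cg | SC | gb | gg | FbS; C -> g | Cg | SC | gb | FbS; F -> gb | FbS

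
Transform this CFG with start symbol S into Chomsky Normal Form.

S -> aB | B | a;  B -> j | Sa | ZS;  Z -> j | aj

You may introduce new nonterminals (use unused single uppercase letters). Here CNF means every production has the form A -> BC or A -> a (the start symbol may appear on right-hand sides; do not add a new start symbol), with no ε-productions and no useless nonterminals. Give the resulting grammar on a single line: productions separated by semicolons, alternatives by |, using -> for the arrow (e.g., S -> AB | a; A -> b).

No ε-productions.
After unit-elimination: S -> a | j | Sa | ZS | aB; B -> j | Sa | ZS; Z -> j | aj.
TERM: introduce A -> a, C -> j and substitute in every rule of length ≥2.

S -> a | j | AB | SA | ZS; A -> a; B -> j | SA | ZS; C -> j; Z -> j | AC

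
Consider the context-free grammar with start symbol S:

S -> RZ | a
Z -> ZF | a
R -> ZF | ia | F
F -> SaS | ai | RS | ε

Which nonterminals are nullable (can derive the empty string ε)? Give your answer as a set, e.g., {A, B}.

Directly nullable (have an ε-rule): {F}.
R is nullable via R -> F (every symbol on the right is already known nullable).
Not nullable: S, Z — each has a terminal in every rule's right-hand side or depends on a non-nullable symbol.

{F, R}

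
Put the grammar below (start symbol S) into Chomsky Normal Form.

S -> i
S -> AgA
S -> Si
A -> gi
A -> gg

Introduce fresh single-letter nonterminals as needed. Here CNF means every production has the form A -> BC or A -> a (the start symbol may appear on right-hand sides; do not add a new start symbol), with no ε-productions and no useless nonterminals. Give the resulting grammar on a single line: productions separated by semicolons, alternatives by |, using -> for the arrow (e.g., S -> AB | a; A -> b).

No ε-productions.
No unit productions to eliminate.
TERM: introduce B -> g, C -> i and substitute in every rule of length ≥2.
BIN: S -> ABA becomes S -> AD, D -> BA.

S -> i | AD | SC; A -> BB | BC; B -> g; C -> i; D -> BA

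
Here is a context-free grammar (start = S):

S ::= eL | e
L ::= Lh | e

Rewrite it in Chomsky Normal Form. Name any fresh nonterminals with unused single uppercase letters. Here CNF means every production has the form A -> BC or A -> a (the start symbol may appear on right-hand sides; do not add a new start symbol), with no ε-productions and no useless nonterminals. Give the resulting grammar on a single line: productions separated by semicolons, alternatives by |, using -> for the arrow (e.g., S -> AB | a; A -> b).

S -> e | BL; A -> h; B -> e; L -> e | LA

No ε-productions.
No unit productions to eliminate.
TERM: introduce B -> e, A -> h and substitute in every rule of length ≥2.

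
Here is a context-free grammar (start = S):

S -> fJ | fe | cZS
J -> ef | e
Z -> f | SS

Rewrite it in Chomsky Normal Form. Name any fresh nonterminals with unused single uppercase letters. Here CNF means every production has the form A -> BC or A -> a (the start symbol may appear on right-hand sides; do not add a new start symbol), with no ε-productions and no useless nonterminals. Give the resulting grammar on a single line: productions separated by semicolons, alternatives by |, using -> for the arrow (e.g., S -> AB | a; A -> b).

No ε-productions.
No unit productions to eliminate.
TERM: introduce C -> c, A -> e, B -> f and substitute in every rule of length ≥2.
BIN: S -> CZS becomes S -> CD, D -> ZS.

S -> BA | BJ | CD; A -> e; B -> f; C -> c; D -> ZS; J -> e | AB; Z -> f | SS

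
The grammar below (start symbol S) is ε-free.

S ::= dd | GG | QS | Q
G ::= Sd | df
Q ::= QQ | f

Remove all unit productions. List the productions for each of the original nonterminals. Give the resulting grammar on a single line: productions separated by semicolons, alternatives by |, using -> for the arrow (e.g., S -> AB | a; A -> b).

S -> f | GG | QQ | QS | dd; G -> Sd | df; Q -> f | QQ

Unit productions: S->Q.
Unit pairs (A ⇒* B via units): (S,Q).
S: inherits non-unit rules of {Q, S} → GG | QQ | QS | dd | f.
G: inherits non-unit rules of {G} → Sd | df.
Q: inherits non-unit rules of {Q} → QQ | f.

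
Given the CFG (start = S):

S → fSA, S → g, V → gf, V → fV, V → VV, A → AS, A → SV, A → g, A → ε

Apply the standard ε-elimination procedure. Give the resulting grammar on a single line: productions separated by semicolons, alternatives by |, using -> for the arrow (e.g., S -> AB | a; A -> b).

Nullable set: {A}.
S -> fSA: A nullable, giving fS | fSA.
Drop A -> ε.
A -> AS: A nullable, giving AS | S.
Unchanged (no nullable symbols): S -> g; A -> SV; A -> g; V -> VV; V -> fV; V -> gf.

S -> g | fS | fSA; A -> S | g | AS | SV; V -> VV | fV | gf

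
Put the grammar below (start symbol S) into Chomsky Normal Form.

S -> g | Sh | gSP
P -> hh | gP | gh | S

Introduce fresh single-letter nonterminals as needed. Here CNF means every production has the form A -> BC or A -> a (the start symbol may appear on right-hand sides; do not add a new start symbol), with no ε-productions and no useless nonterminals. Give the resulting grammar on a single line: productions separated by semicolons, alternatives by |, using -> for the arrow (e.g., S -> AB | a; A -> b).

No ε-productions.
After unit-elimination: S -> g | Sh | gSP; P -> g | Sh | gP | gh | hh | gSP.
TERM: introduce B -> g, A -> h and substitute in every rule of length ≥2.
BIN: P -> BSP becomes P -> BC, C -> SP; S -> BSP becomes S -> BD, D -> SP.

S -> g | BD | SA; A -> h; B -> g; C -> SP; D -> SP; P -> g | AA | BA | BC | BP | SA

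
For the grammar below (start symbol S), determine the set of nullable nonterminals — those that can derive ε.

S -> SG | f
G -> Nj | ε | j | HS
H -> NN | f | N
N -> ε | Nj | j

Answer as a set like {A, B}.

Directly nullable (have an ε-rule): {G, N}.
H is nullable via H -> N (every symbol on the right is already known nullable).
Not nullable: S — each has a terminal in every rule's right-hand side or depends on a non-nullable symbol.

{G, H, N}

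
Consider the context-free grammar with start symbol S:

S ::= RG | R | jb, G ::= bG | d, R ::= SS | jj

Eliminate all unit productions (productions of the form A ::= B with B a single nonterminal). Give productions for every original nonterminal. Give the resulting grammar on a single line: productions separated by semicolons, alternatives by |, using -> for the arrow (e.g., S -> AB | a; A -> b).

S -> RG | SS | jb | jj; G -> d | bG; R -> SS | jj

Unit productions: S->R.
Unit pairs (A ⇒* B via units): (S,R).
S: inherits non-unit rules of {R, S} → RG | SS | jb | jj.
G: inherits non-unit rules of {G} → bG | d.
R: inherits non-unit rules of {R} → SS | jj.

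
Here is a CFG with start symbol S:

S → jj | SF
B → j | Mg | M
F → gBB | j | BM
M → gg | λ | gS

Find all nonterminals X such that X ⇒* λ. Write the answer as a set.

Directly nullable (have an ε-rule): {M}.
B is nullable via B -> M (every symbol on the right is already known nullable).
F is nullable via F -> BM (every symbol on the right is already known nullable).
Not nullable: S — each has a terminal in every rule's right-hand side or depends on a non-nullable symbol.

{B, F, M}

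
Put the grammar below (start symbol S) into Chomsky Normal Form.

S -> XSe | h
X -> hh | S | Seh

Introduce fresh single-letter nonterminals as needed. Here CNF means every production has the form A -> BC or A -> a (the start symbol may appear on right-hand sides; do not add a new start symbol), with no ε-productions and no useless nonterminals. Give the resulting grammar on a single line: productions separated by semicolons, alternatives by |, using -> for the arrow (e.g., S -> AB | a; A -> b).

S -> h | XC; A -> e; B -> h; C -> SA; D -> AB; E -> SA; X -> h | BB | SD | XE

No ε-productions.
After unit-elimination: S -> h | XSe; X -> h | hh | Seh | XSe.
TERM: introduce A -> e, B -> h and substitute in every rule of length ≥2.
BIN: S -> XSA becomes S -> XC, C -> SA; X -> SAB becomes X -> SD, D -> AB; X -> XSA becomes X -> XE, E -> SA.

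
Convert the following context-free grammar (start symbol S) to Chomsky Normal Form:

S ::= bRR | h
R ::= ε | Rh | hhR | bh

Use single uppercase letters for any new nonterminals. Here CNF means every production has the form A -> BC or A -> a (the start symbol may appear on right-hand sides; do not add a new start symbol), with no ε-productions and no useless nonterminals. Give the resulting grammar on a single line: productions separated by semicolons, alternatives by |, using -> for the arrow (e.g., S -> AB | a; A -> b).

Nullable: {R}; after ε-elimination: S -> b | h | bR | bRR; R -> h | Rh | bh | hh | hhR.
No unit productions to eliminate.
TERM: introduce B -> b, A -> h and substitute in every rule of length ≥2.
BIN: R -> AAR becomes R -> AC, C -> AR; S -> BRR becomes S -> BD, D -> RR.

S -> b | h | BD | BR; A -> h; B -> b; C -> AR; D -> RR; R -> h | AA | AC | BA | RA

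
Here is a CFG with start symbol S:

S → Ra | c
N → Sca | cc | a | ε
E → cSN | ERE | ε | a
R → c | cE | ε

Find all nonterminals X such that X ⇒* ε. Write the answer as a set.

{E, N, R}

Directly nullable (have an ε-rule): {E, N, R}.
Not nullable: S — each has a terminal in every rule's right-hand side or depends on a non-nullable symbol.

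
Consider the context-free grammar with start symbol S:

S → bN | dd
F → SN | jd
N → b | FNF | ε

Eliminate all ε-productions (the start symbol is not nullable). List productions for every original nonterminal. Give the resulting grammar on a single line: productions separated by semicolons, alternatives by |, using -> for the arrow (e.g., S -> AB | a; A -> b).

S -> b | bN | dd; F -> S | SN | jd; N -> b | FF | FNF

Nullable set: {N}.
S -> bN: N nullable, giving b | bN.
F -> SN: N nullable, giving S | SN.
Drop N -> ε.
N -> FNF: N nullable, giving FF | FNF.
Unchanged (no nullable symbols): S -> dd; F -> jd; N -> b.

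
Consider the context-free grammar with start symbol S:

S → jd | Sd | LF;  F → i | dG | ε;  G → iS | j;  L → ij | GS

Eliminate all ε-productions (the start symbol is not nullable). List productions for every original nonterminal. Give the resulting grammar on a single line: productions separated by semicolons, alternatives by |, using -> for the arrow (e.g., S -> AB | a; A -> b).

Nullable set: {F}.
S -> LF: F nullable, giving L | LF.
Drop F -> ε.
Unchanged (no nullable symbols): S -> Sd; S -> jd; F -> dG; F -> i; G -> iS; G -> j; L -> GS; L -> ij.

S -> L | LF | Sd | jd; F -> i | dG; G -> j | iS; L -> GS | ij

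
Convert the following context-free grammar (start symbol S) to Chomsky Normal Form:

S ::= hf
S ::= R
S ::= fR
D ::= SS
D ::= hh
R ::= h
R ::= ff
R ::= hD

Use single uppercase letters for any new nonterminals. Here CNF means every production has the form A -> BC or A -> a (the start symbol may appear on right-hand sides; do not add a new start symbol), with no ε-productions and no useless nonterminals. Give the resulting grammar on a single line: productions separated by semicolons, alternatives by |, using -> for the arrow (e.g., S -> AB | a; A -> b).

No ε-productions.
After unit-elimination: S -> h | fR | ff | hD | hf; D -> SS | hh; R -> h | ff | hD.
TERM: introduce B -> f, A -> h and substitute in every rule of length ≥2.

S -> h | AB | AD | BB | BR; A -> h; B -> f; D -> AA | SS; R -> h | AD | BB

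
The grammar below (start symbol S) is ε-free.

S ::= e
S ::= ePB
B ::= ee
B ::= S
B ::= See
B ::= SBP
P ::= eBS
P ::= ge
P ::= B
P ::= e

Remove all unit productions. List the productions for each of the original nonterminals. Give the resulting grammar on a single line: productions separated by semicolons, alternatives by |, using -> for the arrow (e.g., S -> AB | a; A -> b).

Unit productions: B->S, P->B.
Unit pairs (A ⇒* B via units): (B,S), (P,B), (P,S).
S: inherits non-unit rules of {S} → e | ePB.
B: inherits non-unit rules of {B, S} → SBP | See | e | ePB | ee.
P: inherits non-unit rules of {B, P, S} → SBP | See | e | eBS | ePB | ee | ge.

S -> e | ePB; B -> e | ee | SBP | See | ePB; P -> e | ee | ge | SBP | See | eBS | ePB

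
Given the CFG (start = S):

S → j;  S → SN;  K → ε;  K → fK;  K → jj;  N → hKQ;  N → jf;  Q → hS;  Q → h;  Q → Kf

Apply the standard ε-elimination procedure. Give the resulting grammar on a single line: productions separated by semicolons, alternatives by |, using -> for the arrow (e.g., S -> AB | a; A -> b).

Nullable set: {K}.
Drop K -> ε.
K -> fK: K nullable, giving f | fK.
N -> hKQ: K nullable, giving hKQ | hQ.
Q -> Kf: K nullable, giving Kf | f.
Unchanged (no nullable symbols): S -> SN; S -> j; K -> jj; N -> jf; Q -> h; Q -> hS.

S -> j | SN; K -> f | fK | jj; N -> hQ | jf | hKQ; Q -> f | h | Kf | hS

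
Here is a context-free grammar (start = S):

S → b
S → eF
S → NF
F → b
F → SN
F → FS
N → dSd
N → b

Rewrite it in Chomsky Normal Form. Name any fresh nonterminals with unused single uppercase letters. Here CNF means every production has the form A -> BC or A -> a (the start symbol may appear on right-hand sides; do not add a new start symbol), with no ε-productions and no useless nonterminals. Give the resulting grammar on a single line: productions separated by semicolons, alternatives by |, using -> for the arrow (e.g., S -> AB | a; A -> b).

S -> b | BF | NF; A -> d; B -> e; C -> SA; F -> b | FS | SN; N -> b | AC

No ε-productions.
No unit productions to eliminate.
TERM: introduce A -> d, B -> e and substitute in every rule of length ≥2.
BIN: N -> ASA becomes N -> AC, C -> SA.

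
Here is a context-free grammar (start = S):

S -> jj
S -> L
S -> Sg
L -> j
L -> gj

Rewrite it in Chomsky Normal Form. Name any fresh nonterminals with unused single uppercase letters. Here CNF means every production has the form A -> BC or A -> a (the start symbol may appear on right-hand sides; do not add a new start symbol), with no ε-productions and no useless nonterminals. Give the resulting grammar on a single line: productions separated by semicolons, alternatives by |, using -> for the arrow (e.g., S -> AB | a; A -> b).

No ε-productions.
After unit-elimination: S -> j | Sg | gj | jj; L -> j | gj.
TERM: introduce A -> g, B -> j and substitute in every rule of length ≥2.
Drop unreachable/unproductive: L.

S -> j | AB | BB | SA; A -> g; B -> j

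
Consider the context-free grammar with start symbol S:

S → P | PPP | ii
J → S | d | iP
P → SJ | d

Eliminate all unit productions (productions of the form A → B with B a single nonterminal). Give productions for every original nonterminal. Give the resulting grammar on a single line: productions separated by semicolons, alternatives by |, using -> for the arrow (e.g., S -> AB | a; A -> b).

S -> d | SJ | ii | PPP; J -> d | SJ | iP | ii | PPP; P -> d | SJ

Unit productions: J->S, S->P.
Unit pairs (A ⇒* B via units): (J,P), (J,S), (S,P).
S: inherits non-unit rules of {P, S} → PPP | SJ | d | ii.
J: inherits non-unit rules of {J, P, S} → PPP | SJ | d | iP | ii.
P: inherits non-unit rules of {P} → SJ | d.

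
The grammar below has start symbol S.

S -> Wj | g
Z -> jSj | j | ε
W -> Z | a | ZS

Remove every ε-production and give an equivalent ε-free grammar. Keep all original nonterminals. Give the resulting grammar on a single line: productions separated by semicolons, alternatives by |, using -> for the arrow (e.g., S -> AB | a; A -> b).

S -> g | j | Wj; W -> S | Z | a | ZS; Z -> j | jSj

Nullable set: {W, Z}.
S -> Wj: W nullable, giving Wj | j.
W -> Z: Z nullable, giving Z.
W -> ZS: Z nullable, giving S | ZS.
Drop Z -> ε.
Unchanged (no nullable symbols): S -> g; W -> a; Z -> j; Z -> jSj.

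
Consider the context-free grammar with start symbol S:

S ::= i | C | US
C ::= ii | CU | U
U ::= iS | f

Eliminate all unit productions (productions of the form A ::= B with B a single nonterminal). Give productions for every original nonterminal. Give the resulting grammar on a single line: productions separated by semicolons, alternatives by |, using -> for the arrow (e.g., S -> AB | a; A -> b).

Unit productions: C->U, S->C.
Unit pairs (A ⇒* B via units): (C,U), (S,C), (S,U).
S: inherits non-unit rules of {C, S, U} → CU | US | f | i | iS | ii.
C: inherits non-unit rules of {C, U} → CU | f | iS | ii.
U: inherits non-unit rules of {U} → f | iS.

S -> f | i | CU | US | iS | ii; C -> f | CU | iS | ii; U -> f | iS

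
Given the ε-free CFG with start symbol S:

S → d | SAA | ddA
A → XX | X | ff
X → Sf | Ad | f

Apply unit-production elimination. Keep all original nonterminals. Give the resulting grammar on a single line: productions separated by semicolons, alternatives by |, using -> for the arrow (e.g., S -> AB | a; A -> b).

S -> d | SAA | ddA; A -> f | Ad | Sf | XX | ff; X -> f | Ad | Sf

Unit productions: A->X.
Unit pairs (A ⇒* B via units): (A,X).
S: inherits non-unit rules of {S} → SAA | d | ddA.
A: inherits non-unit rules of {A, X} → Ad | Sf | XX | f | ff.
X: inherits non-unit rules of {X} → Ad | Sf | f.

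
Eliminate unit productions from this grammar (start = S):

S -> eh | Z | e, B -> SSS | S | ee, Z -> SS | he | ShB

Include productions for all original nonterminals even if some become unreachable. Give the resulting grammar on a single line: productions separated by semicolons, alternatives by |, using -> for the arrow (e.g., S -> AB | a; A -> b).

Unit productions: B->S, S->Z.
Unit pairs (A ⇒* B via units): (B,S), (B,Z), (S,Z).
S: inherits non-unit rules of {S, Z} → SS | ShB | e | eh | he.
B: inherits non-unit rules of {B, S, Z} → SS | SSS | ShB | e | ee | eh | he.
Z: inherits non-unit rules of {Z} → SS | ShB | he.

S -> e | SS | eh | he | ShB; B -> e | SS | ee | eh | he | SSS | ShB; Z -> SS | he | ShB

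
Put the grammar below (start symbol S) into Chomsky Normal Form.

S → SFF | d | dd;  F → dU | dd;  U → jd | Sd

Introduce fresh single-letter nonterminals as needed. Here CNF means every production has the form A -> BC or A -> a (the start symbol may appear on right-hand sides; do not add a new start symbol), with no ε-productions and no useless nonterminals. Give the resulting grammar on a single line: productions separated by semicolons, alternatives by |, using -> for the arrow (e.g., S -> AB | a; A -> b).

No ε-productions.
No unit productions to eliminate.
TERM: introduce A -> d, B -> j and substitute in every rule of length ≥2.
BIN: S -> SFF becomes S -> SC, C -> FF.

S -> d | AA | SC; A -> d; B -> j; C -> FF; F -> AA | AU; U -> BA | SA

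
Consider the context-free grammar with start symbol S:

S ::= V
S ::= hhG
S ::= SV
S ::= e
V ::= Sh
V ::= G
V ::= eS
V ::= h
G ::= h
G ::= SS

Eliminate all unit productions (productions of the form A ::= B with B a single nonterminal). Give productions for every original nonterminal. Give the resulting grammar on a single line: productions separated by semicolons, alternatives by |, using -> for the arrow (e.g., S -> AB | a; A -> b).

Unit productions: S->V, V->G.
Unit pairs (A ⇒* B via units): (S,G), (S,V), (V,G).
S: inherits non-unit rules of {G, S, V} → SS | SV | Sh | e | eS | h | hhG.
G: inherits non-unit rules of {G} → SS | h.
V: inherits non-unit rules of {G, V} → SS | Sh | eS | h.

S -> e | h | SS | SV | Sh | eS | hhG; G -> h | SS; V -> h | SS | Sh | eS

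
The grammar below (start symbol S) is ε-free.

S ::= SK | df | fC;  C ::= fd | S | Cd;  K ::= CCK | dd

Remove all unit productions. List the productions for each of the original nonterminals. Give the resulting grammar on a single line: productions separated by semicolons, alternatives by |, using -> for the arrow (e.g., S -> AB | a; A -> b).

S -> SK | df | fC; C -> Cd | SK | df | fC | fd; K -> dd | CCK

Unit productions: C->S.
Unit pairs (A ⇒* B via units): (C,S).
S: inherits non-unit rules of {S} → SK | df | fC.
C: inherits non-unit rules of {C, S} → Cd | SK | df | fC | fd.
K: inherits non-unit rules of {K} → CCK | dd.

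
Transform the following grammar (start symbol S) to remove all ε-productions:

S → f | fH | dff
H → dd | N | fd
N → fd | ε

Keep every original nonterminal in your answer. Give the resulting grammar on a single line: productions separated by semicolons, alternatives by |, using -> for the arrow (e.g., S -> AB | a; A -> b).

Nullable set: {H, N}.
S -> fH: H nullable, giving f | fH.
H -> N: N nullable, giving N.
Drop N -> ε.
Unchanged (no nullable symbols): S -> dff; S -> f; H -> dd; H -> fd; N -> fd.

S -> f | fH | dff; H -> N | dd | fd; N -> fd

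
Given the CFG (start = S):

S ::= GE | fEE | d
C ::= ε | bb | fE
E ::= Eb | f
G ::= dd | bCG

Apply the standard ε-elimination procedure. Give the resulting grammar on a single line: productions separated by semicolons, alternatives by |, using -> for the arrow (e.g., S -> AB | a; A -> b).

S -> d | GE | fEE; C -> bb | fE; E -> f | Eb; G -> bG | dd | bCG

Nullable set: {C}.
Drop C -> ε.
G -> bCG: C nullable, giving bCG | bG.
Unchanged (no nullable symbols): S -> GE; S -> d; S -> fEE; C -> bb; C -> fE; E -> Eb; E -> f; G -> dd.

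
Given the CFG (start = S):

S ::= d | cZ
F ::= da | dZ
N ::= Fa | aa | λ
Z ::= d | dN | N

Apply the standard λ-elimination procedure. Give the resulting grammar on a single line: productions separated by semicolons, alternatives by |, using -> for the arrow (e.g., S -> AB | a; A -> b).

S -> c | d | cZ; F -> d | dZ | da; N -> Fa | aa; Z -> N | d | dN

Nullable set: {N, Z}.
S -> cZ: Z nullable, giving c | cZ.
F -> dZ: Z nullable, giving d | dZ.
Drop N -> λ.
Z -> N: N nullable, giving N.
Z -> dN: N nullable, giving d | dN.
Unchanged (no nullable symbols): S -> d; F -> da; N -> Fa; N -> aa; Z -> d.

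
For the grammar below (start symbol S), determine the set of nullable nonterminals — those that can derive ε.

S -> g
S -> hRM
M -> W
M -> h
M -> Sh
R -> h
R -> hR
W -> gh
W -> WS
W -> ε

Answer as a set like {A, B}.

{M, W}

Directly nullable (have an ε-rule): {W}.
M is nullable via M -> W (every symbol on the right is already known nullable).
Not nullable: R, S — each has a terminal in every rule's right-hand side or depends on a non-nullable symbol.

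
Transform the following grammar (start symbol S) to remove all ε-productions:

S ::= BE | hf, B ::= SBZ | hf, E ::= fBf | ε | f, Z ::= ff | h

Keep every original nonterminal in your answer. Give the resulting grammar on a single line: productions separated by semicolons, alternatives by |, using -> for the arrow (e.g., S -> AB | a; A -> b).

Nullable set: {E}.
S -> BE: E nullable, giving B | BE.
Drop E -> ε.
Unchanged (no nullable symbols): S -> hf; B -> SBZ; B -> hf; E -> f; E -> fBf; Z -> ff; Z -> h.

S -> B | BE | hf; B -> hf | SBZ; E -> f | fBf; Z -> h | ff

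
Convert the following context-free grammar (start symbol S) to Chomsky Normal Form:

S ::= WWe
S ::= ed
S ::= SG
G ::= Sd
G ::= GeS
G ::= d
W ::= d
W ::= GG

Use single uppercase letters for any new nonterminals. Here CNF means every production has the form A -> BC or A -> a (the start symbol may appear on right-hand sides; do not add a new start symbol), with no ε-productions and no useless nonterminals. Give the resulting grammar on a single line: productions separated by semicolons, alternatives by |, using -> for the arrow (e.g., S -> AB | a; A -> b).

No ε-productions.
No unit productions to eliminate.
TERM: introduce B -> d, A -> e and substitute in every rule of length ≥2.
BIN: G -> GAS becomes G -> GC, C -> AS; S -> WWA becomes S -> WD, D -> WA.

S -> AB | SG | WD; A -> e; B -> d; C -> AS; D -> WA; G -> d | GC | SB; W -> d | GG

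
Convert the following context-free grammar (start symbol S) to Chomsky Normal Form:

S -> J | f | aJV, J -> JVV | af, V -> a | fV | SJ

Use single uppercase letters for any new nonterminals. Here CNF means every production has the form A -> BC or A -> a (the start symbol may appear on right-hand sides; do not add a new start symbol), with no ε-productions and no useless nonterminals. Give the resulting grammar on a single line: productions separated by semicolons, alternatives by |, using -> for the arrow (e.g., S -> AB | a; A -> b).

No ε-productions.
After unit-elimination: S -> f | af | JVV | aJV; J -> af | JVV; V -> a | SJ | fV.
TERM: introduce A -> a, B -> f and substitute in every rule of length ≥2.
BIN: J -> JVV becomes J -> JC, C -> VV; S -> AJV becomes S -> AD, D -> JV; S -> JVV becomes S -> JE, E -> VV.

S -> f | AB | AD | JE; A -> a; B -> f; C -> VV; D -> JV; E -> VV; J -> AB | JC; V -> a | BV | SJ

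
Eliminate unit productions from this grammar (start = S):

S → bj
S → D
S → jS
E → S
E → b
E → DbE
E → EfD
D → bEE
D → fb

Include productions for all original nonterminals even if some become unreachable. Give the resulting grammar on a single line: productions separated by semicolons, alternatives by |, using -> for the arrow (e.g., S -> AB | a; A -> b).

Unit productions: E->S, S->D.
Unit pairs (A ⇒* B via units): (E,D), (E,S), (S,D).
S: inherits non-unit rules of {D, S} → bEE | bj | fb | jS.
D: inherits non-unit rules of {D} → bEE | fb.
E: inherits non-unit rules of {D, E, S} → DbE | EfD | b | bEE | bj | fb | jS.

S -> bj | fb | jS | bEE; D -> fb | bEE; E -> b | bj | fb | jS | DbE | EfD | bEE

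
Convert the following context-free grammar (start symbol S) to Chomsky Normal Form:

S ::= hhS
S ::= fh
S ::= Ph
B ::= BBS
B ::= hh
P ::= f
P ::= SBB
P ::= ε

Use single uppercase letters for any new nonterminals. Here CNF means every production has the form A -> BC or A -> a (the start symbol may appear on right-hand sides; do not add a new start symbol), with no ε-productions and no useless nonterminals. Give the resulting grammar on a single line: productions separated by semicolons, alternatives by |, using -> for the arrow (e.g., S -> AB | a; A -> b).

Nullable: {P}; after ε-elimination: S -> h | Ph | fh | hhS; B -> hh | BBS; P -> f | SBB.
No unit productions to eliminate.
TERM: introduce C -> f, A -> h and substitute in every rule of length ≥2.
BIN: B -> BBS becomes B -> BD, D -> BS; P -> SBB becomes P -> SE, E -> BB; S -> AAS becomes S -> AF, F -> AS.

S -> h | AF | CA | PA; A -> h; B -> AA | BD; C -> f; D -> BS; E -> BB; F -> AS; P -> f | SE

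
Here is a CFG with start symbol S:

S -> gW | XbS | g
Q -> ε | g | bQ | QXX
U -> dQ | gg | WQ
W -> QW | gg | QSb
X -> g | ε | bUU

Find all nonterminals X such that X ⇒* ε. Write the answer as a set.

{Q, X}

Directly nullable (have an ε-rule): {Q, X}.
Not nullable: S, U, W — each has a terminal in every rule's right-hand side or depends on a non-nullable symbol.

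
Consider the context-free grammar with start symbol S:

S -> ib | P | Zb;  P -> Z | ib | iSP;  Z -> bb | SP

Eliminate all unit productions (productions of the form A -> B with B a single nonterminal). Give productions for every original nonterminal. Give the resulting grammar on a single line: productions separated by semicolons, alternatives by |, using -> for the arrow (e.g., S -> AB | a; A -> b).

S -> SP | Zb | bb | ib | iSP; P -> SP | bb | ib | iSP; Z -> SP | bb

Unit productions: P->Z, S->P.
Unit pairs (A ⇒* B via units): (P,Z), (S,P), (S,Z).
S: inherits non-unit rules of {P, S, Z} → SP | Zb | bb | iSP | ib.
P: inherits non-unit rules of {P, Z} → SP | bb | iSP | ib.
Z: inherits non-unit rules of {Z} → SP | bb.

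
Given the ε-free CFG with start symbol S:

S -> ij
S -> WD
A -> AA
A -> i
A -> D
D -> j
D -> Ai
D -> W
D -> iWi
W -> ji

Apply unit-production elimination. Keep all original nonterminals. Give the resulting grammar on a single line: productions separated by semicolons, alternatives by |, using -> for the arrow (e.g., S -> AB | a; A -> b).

S -> WD | ij; A -> i | j | AA | Ai | ji | iWi; D -> j | Ai | ji | iWi; W -> ji

Unit productions: A->D, D->W.
Unit pairs (A ⇒* B via units): (A,D), (A,W), (D,W).
S: inherits non-unit rules of {S} → WD | ij.
A: inherits non-unit rules of {A, D, W} → AA | Ai | i | iWi | j | ji.
D: inherits non-unit rules of {D, W} → Ai | iWi | j | ji.
W: inherits non-unit rules of {W} → ji.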